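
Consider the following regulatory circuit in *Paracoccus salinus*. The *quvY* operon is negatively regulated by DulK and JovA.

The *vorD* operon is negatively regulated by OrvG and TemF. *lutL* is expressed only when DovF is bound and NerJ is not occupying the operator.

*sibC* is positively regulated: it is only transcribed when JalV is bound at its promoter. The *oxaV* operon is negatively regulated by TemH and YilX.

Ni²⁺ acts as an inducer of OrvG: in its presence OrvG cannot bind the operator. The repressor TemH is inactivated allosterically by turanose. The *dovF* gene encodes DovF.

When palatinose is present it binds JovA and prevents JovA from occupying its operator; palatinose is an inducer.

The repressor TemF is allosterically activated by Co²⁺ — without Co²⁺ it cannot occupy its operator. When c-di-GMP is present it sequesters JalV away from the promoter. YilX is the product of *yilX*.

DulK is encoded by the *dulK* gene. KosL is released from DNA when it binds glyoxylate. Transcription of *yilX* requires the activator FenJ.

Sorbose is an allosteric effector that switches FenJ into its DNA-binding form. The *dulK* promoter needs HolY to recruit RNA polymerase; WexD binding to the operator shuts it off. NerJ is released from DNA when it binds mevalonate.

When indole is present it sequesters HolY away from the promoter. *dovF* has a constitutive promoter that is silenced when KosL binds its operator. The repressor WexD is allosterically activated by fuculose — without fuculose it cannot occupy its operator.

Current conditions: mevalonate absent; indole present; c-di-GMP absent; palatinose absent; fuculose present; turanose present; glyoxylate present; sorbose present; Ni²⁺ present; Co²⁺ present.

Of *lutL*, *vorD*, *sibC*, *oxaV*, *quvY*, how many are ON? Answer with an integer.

1

Glyoxylate is present, so KosL is inactive.
With no repressor bound, *dovF* is transcribed.
So DovF is produced and active.
Mevalonate is absent, so NerJ is active.
With repressor NerJ bound, *lutL* is not transcribed.
→ *lutL* is OFF.
Ni²⁺ is present, so OrvG is inactive.
Co²⁺ is present, so TemF is active.
With repressor TemF bound, *vorD* is not transcribed.
→ *vorD* is OFF.
c-di-GMP is absent, so JalV is active.
No repressor is bound and JalV is active, so *sibC* is transcribed.
→ *sibC* is ON.
Turanose is present, so TemH is inactive.
Sorbose is present, so FenJ is active.
No repressor is bound and FenJ is active, so *yilX* is transcribed.
So YilX is produced and active.
With repressor YilX bound, *oxaV* is not transcribed.
→ *oxaV* is OFF.
Indole is present, so HolY is inactive.
Fuculose is present, so WexD is active.
With repressor WexD bound, *dulK* is not transcribed.
So DulK is not produced.
Palatinose is absent, so JovA is active.
With repressor JovA bound, *quvY* is not transcribed.
→ *quvY* is OFF.
1 of the 5 genes is transcribed.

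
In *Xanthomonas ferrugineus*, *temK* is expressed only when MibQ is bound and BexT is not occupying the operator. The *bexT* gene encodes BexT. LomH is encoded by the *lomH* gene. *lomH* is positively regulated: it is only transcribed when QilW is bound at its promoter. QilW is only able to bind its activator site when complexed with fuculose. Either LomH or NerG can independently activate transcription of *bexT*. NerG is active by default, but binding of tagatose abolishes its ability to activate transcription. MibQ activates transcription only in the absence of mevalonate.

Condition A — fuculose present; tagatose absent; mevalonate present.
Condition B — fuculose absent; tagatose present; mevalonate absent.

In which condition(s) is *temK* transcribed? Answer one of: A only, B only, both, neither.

Condition A:
Fuculose is present, so QilW is active.
No repressor is bound and QilW is active, so *lomH* is transcribed.
So LomH is produced and active.
Tagatose is absent, so NerG is active.
Activator LomH is present, so *bexT* is transcribed.
So BexT is produced and active.
Mevalonate is present, so MibQ is inactive.
With repressor BexT bound, *temK* is not transcribed.
→ *temK* is OFF in A.
Condition B:
Fuculose is absent, so QilW is inactive.
Required activator QilW is absent, so *lomH* is not transcribed.
So LomH is not produced.
Tagatose is present, so NerG is inactive.
No activator is available at the *bexT* promoter, so *bexT* is not transcribed.
So BexT is not produced.
Mevalonate is absent, so MibQ is active.
No repressor is bound and MibQ is active, so *temK* is transcribed.
→ *temK* is ON in B.

B only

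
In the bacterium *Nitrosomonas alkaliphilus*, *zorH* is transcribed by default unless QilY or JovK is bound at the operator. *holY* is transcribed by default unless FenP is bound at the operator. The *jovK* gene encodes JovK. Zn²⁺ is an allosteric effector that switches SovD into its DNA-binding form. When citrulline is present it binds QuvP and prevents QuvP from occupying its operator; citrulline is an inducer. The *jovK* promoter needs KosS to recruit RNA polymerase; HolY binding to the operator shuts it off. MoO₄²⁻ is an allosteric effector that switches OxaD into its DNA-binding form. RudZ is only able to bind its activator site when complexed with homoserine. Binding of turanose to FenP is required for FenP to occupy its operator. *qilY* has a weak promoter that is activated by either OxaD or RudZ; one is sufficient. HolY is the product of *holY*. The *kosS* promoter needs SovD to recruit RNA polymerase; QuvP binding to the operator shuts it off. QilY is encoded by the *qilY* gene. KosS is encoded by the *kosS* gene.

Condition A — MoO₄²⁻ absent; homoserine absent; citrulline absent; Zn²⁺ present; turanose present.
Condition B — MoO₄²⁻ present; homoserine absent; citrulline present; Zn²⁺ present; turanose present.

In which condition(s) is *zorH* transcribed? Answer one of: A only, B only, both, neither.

A only

Condition A:
MoO₄²⁻ is absent, so OxaD is inactive.
Homoserine is absent, so RudZ is inactive.
No activator is available at the *qilY* promoter, so *qilY* is not transcribed.
So QilY is not produced.
Citrulline is absent, so QuvP is active.
Zn²⁺ is present, so SovD is active.
With repressor QuvP bound, *kosS* is not transcribed.
So KosS is not produced.
Turanose is present, so FenP is active.
With repressor FenP bound, *holY* is not transcribed.
So HolY is not produced.
Required activator KosS is absent, so *jovK* is not transcribed.
So JovK is not produced.
With no repressor bound, *zorH* is transcribed.
→ *zorH* is ON in A.
Condition B:
MoO₄²⁻ is present, so OxaD is active.
Homoserine is absent, so RudZ is inactive.
Activator OxaD is present, so *qilY* is transcribed.
So QilY is produced and active.
Citrulline is present, so QuvP is inactive.
Zn²⁺ is present, so SovD is active.
No repressor is bound and SovD is active, so *kosS* is transcribed.
So KosS is produced and active.
Turanose is present, so FenP is active.
With repressor FenP bound, *holY* is not transcribed.
So HolY is not produced.
No repressor is bound and KosS is active, so *jovK* is transcribed.
So JovK is produced and active.
With repressor QilY bound, *zorH* is not transcribed.
→ *zorH* is OFF in B.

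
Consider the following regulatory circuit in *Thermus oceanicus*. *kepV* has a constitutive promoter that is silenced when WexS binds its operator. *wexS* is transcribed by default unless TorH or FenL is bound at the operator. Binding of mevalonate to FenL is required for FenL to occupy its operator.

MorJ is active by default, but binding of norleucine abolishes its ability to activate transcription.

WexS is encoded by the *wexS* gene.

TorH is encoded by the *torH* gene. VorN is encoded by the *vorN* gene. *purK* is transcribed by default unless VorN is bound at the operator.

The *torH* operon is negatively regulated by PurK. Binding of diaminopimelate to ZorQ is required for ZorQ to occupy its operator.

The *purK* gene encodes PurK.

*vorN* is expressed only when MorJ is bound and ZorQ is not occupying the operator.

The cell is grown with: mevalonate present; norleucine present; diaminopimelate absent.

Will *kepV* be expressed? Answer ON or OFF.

Diaminopimelate is absent, so ZorQ is inactive.
Norleucine is present, so MorJ is inactive.
Required activator MorJ is absent, so *vorN* is not transcribed.
So VorN is not produced.
With no repressor bound, *purK* is transcribed.
So PurK is produced and active.
With repressor PurK bound, *torH* is not transcribed.
So TorH is not produced.
Mevalonate is present, so FenL is active.
With repressor FenL bound, *wexS* is not transcribed.
So WexS is not produced.
With no repressor bound, *kepV* is transcribed.

ON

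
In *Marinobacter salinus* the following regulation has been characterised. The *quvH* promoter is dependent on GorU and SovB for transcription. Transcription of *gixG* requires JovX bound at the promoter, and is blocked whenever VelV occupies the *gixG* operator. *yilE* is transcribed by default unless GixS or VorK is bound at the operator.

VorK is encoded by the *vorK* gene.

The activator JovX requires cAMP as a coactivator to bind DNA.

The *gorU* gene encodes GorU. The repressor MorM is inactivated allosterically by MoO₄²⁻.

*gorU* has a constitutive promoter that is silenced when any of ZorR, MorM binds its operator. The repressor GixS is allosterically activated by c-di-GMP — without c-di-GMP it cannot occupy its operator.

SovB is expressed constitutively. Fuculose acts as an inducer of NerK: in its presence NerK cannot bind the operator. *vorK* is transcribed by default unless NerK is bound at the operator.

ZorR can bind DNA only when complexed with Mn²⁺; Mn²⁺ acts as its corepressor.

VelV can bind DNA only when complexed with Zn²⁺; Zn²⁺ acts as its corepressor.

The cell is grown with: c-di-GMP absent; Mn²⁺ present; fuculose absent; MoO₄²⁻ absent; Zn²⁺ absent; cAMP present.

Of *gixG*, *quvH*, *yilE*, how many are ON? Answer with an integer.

cAMP is present, so JovX is active.
Zn²⁺ is absent, so VelV is inactive.
No repressor is bound and JovX is active, so *gixG* is transcribed.
→ *gixG* is ON.
Mn²⁺ is present, so ZorR is active.
MoO₄²⁻ is absent, so MorM is active.
With repressor ZorR bound, *gorU* is not transcribed.
So GorU is not produced.
SovB is produced constitutively and is active.
Required activator GorU is absent, so *quvH* is not transcribed.
→ *quvH* is OFF.
c-di-GMP is absent, so GixS is inactive.
Fuculose is absent, so NerK is active.
With repressor NerK bound, *vorK* is not transcribed.
So VorK is not produced.
With no repressor bound, *yilE* is transcribed.
→ *yilE* is ON.
2 of the 3 genes are transcribed.

2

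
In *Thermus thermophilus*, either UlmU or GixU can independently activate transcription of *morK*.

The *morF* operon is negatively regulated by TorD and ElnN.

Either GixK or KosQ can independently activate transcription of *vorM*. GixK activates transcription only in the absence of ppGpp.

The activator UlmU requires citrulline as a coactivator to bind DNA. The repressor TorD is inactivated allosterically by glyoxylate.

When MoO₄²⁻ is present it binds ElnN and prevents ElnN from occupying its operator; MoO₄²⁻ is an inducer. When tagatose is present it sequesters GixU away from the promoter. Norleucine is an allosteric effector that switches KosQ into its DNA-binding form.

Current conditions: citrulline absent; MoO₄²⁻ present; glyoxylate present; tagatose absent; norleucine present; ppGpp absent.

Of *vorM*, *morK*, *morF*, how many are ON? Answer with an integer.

3

ppGpp is absent, so GixK is active.
Norleucine is present, so KosQ is active.
Activator GixK is present, so *vorM* is transcribed.
→ *vorM* is ON.
Citrulline is absent, so UlmU is inactive.
Tagatose is absent, so GixU is active.
Activator GixU is present, so *morK* is transcribed.
→ *morK* is ON.
Glyoxylate is present, so TorD is inactive.
MoO₄²⁻ is present, so ElnN is inactive.
With no repressor bound, *morF* is transcribed.
→ *morF* is ON.
3 of the 3 genes are transcribed.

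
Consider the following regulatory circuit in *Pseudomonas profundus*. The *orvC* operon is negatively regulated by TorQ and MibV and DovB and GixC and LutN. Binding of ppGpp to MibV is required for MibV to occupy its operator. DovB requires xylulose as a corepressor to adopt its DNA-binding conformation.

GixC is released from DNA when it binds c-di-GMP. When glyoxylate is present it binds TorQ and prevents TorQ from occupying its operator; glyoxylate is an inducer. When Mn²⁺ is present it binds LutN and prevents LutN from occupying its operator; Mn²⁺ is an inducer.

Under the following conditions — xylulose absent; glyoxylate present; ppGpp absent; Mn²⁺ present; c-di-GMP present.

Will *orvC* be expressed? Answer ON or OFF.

Glyoxylate is present, so TorQ is inactive.
ppGpp is absent, so MibV is inactive.
Xylulose is absent, so DovB is inactive.
c-di-GMP is present, so GixC is inactive.
Mn²⁺ is present, so LutN is inactive.
With no repressor bound, *orvC* is transcribed.

ON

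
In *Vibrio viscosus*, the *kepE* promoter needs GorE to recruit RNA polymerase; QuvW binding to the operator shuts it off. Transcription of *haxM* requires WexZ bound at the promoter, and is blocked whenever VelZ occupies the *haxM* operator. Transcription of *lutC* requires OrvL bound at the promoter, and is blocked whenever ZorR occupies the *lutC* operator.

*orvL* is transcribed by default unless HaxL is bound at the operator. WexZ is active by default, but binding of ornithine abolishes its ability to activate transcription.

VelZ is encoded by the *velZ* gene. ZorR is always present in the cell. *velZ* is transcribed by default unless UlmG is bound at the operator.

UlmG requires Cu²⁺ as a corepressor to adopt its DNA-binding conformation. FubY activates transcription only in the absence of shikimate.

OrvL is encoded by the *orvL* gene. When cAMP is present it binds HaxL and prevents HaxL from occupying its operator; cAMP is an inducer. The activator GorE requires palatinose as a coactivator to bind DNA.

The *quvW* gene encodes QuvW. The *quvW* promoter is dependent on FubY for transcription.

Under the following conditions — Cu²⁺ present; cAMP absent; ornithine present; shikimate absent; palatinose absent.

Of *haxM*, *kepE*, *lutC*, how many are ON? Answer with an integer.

0

Ornithine is present, so WexZ is inactive.
Cu²⁺ is present, so UlmG is active.
With repressor UlmG bound, *velZ* is not transcribed.
So VelZ is not produced.
Required activator WexZ is absent, so *haxM* is not transcribed.
→ *haxM* is OFF.
Palatinose is absent, so GorE is inactive.
Shikimate is absent, so FubY is active.
No repressor is bound and FubY is active, so *quvW* is transcribed.
So QuvW is produced and active.
With repressor QuvW bound, *kepE* is not transcribed.
→ *kepE* is OFF.
ZorR is produced constitutively and is active.
cAMP is absent, so HaxL is active.
With repressor HaxL bound, *orvL* is not transcribed.
So OrvL is not produced.
With repressor ZorR bound, *lutC* is not transcribed.
→ *lutC* is OFF.
0 of the 3 genes are transcribed.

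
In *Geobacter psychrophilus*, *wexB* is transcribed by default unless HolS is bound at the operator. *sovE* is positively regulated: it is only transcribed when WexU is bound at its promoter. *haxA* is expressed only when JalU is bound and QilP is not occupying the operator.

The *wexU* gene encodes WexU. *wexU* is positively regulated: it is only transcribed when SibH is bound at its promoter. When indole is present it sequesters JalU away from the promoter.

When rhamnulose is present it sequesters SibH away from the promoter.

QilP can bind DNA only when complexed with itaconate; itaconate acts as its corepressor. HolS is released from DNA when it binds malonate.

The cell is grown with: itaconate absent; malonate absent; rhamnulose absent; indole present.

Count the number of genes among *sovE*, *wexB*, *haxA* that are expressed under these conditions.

Rhamnulose is absent, so SibH is active.
No repressor is bound and SibH is active, so *wexU* is transcribed.
So WexU is produced and active.
No repressor is bound and WexU is active, so *sovE* is transcribed.
→ *sovE* is ON.
Malonate is absent, so HolS is active.
With repressor HolS bound, *wexB* is not transcribed.
→ *wexB* is OFF.
Itaconate is absent, so QilP is inactive.
Indole is present, so JalU is inactive.
Required activator JalU is absent, so *haxA* is not transcribed.
→ *haxA* is OFF.
1 of the 3 genes is transcribed.

1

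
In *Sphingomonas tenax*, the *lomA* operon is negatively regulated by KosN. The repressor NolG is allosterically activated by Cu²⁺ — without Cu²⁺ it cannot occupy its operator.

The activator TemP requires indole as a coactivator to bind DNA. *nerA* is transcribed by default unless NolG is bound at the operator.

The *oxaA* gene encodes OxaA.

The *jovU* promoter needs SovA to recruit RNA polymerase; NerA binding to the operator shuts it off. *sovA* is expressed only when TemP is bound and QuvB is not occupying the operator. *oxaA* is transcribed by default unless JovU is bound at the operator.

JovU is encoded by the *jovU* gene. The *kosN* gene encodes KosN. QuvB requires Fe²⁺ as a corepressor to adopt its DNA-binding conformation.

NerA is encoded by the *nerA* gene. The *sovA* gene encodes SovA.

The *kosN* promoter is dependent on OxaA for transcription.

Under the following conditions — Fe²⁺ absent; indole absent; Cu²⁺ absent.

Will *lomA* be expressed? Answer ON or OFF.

OFF

Indole is absent, so TemP is inactive.
Fe²⁺ is absent, so QuvB is inactive.
Required activator TemP is absent, so *sovA* is not transcribed.
So SovA is not produced.
Cu²⁺ is absent, so NolG is inactive.
With no repressor bound, *nerA* is transcribed.
So NerA is produced and active.
With repressor NerA bound, *jovU* is not transcribed.
So JovU is not produced.
With no repressor bound, *oxaA* is transcribed.
So OxaA is produced and active.
No repressor is bound and OxaA is active, so *kosN* is transcribed.
So KosN is produced and active.
With repressor KosN bound, *lomA* is not transcribed.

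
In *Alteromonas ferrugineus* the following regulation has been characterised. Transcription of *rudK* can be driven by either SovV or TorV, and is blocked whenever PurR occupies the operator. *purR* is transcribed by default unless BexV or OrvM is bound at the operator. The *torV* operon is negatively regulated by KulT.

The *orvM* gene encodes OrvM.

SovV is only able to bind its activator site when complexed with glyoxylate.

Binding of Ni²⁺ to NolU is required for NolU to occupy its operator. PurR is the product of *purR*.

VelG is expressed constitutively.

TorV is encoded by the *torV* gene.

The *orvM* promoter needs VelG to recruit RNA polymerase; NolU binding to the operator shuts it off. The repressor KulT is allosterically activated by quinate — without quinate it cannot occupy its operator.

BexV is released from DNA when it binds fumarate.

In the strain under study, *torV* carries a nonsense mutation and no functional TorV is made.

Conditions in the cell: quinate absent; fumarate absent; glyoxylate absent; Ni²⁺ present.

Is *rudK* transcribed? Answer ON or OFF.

Fumarate is absent, so BexV is active.
VelG is produced constitutively and is active.
Ni²⁺ is present, so NolU is active.
With repressor NolU bound, *orvM* is not transcribed.
So OrvM is not produced.
With repressor BexV bound, *purR* is not transcribed.
So PurR is not produced.
Glyoxylate is absent, so SovV is inactive.
TorV is non-functional in this strain, so it has no effect.
No activator is available at the *rudK* promoter, so *rudK* is not transcribed.

OFF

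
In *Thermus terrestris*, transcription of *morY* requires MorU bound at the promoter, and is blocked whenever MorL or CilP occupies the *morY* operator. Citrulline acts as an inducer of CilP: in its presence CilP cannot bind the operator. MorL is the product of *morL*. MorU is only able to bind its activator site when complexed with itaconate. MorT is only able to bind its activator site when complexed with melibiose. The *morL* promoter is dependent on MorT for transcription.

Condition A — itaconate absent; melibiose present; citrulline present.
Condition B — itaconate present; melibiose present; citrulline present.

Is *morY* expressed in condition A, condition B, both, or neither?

neither

Condition A:
Itaconate is absent, so MorU is inactive.
Melibiose is present, so MorT is active.
No repressor is bound and MorT is active, so *morL* is transcribed.
So MorL is produced and active.
Citrulline is present, so CilP is inactive.
With repressor MorL bound, *morY* is not transcribed.
→ *morY* is OFF in A.
Condition B:
Itaconate is present, so MorU is active.
Melibiose is present, so MorT is active.
No repressor is bound and MorT is active, so *morL* is transcribed.
So MorL is produced and active.
Citrulline is present, so CilP is inactive.
With repressor MorL bound, *morY* is not transcribed.
→ *morY* is OFF in B.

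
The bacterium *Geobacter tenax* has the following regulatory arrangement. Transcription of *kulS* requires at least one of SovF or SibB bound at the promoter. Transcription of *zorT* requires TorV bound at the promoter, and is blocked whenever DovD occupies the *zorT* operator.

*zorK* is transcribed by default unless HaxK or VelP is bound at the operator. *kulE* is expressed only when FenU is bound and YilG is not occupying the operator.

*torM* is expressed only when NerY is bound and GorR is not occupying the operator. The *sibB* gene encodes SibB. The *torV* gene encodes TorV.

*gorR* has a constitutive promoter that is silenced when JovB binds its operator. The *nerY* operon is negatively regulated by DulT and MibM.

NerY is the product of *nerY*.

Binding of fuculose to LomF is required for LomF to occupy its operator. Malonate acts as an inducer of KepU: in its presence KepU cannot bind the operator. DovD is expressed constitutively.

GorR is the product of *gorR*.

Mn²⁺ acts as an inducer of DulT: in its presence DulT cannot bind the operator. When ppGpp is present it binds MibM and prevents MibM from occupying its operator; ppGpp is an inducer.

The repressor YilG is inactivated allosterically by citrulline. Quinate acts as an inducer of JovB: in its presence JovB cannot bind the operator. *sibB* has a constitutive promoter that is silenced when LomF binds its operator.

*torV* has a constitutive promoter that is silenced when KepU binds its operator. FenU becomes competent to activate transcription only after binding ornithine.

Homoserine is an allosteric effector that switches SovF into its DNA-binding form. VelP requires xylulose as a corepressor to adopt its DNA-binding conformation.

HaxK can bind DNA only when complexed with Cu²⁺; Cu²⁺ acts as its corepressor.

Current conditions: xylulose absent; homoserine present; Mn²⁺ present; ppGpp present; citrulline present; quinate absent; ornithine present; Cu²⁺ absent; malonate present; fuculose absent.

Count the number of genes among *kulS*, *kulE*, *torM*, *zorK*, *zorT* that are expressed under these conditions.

4

Homoserine is present, so SovF is active.
Fuculose is absent, so LomF is inactive.
With no repressor bound, *sibB* is transcribed.
So SibB is produced and active.
Activator SovF is present, so *kulS* is transcribed.
→ *kulS* is ON.
Ornithine is present, so FenU is active.
Citrulline is present, so YilG is inactive.
No repressor is bound and FenU is active, so *kulE* is transcribed.
→ *kulE* is ON.
Mn²⁺ is present, so DulT is inactive.
ppGpp is present, so MibM is inactive.
With no repressor bound, *nerY* is transcribed.
So NerY is produced and active.
Quinate is absent, so JovB is active.
With repressor JovB bound, *gorR* is not transcribed.
So GorR is not produced.
No repressor is bound and NerY is active, so *torM* is transcribed.
→ *torM* is ON.
Cu²⁺ is absent, so HaxK is inactive.
Xylulose is absent, so VelP is inactive.
With no repressor bound, *zorK* is transcribed.
→ *zorK* is ON.
DovD is produced constitutively and is active.
Malonate is present, so KepU is inactive.
With no repressor bound, *torV* is transcribed.
So TorV is produced and active.
With repressor DovD bound, *zorT* is not transcribed.
→ *zorT* is OFF.
4 of the 5 genes are transcribed.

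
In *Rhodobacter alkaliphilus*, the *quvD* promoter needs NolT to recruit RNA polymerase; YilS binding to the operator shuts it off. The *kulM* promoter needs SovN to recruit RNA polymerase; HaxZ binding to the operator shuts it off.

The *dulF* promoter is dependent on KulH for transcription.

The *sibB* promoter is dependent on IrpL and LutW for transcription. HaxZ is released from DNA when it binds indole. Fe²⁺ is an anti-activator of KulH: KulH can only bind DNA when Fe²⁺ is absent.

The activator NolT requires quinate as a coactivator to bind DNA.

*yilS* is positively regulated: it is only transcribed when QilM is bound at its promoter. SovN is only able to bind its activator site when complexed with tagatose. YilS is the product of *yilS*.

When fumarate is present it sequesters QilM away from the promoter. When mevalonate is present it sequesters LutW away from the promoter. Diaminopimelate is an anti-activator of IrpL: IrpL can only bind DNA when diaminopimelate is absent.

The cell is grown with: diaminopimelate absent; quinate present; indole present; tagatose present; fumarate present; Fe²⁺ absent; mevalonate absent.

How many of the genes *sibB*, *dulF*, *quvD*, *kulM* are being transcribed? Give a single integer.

Diaminopimelate is absent, so IrpL is active.
Mevalonate is absent, so LutW is active.
No repressor is bound and IrpL and LutW are active, so *sibB* is transcribed.
→ *sibB* is ON.
Fe²⁺ is absent, so KulH is active.
No repressor is bound and KulH is active, so *dulF* is transcribed.
→ *dulF* is ON.
Quinate is present, so NolT is active.
Fumarate is present, so QilM is inactive.
Required activator QilM is absent, so *yilS* is not transcribed.
So YilS is not produced.
No repressor is bound and NolT is active, so *quvD* is transcribed.
→ *quvD* is ON.
Tagatose is present, so SovN is active.
Indole is present, so HaxZ is inactive.
No repressor is bound and SovN is active, so *kulM* is transcribed.
→ *kulM* is ON.
4 of the 4 genes are transcribed.

4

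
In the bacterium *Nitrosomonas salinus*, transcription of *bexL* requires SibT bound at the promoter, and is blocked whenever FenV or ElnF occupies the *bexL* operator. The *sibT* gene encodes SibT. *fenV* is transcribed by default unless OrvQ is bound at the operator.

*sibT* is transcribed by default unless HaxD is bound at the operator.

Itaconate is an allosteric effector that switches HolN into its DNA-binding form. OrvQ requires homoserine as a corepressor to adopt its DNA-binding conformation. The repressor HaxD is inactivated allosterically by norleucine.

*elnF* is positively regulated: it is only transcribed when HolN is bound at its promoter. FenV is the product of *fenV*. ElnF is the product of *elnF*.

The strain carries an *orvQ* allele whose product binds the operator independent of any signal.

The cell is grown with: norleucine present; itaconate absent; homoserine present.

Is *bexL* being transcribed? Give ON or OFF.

OrvQ is constitutively active in this strain.
With repressor OrvQ bound, *fenV* is not transcribed.
So FenV is not produced.
Itaconate is absent, so HolN is inactive.
Required activator HolN is absent, so *elnF* is not transcribed.
So ElnF is not produced.
Norleucine is present, so HaxD is inactive.
With no repressor bound, *sibT* is transcribed.
So SibT is produced and active.
No repressor is bound and SibT is active, so *bexL* is transcribed.

ON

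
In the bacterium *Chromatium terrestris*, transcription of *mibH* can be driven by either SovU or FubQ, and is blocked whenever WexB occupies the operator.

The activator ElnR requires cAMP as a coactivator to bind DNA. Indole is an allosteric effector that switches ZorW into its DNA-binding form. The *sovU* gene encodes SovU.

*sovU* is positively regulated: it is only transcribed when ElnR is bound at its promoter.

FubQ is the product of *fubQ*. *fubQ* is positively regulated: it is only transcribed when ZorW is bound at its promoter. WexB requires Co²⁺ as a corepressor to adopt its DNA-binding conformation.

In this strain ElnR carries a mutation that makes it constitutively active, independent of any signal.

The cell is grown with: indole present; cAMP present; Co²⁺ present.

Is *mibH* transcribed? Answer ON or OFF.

OFF

Co²⁺ is present, so WexB is active.
ElnR is constitutively active in this strain.
No repressor is bound and ElnR is active, so *sovU* is transcribed.
So SovU is produced and active.
Indole is present, so ZorW is active.
No repressor is bound and ZorW is active, so *fubQ* is transcribed.
So FubQ is produced and active.
With repressor WexB bound, *mibH* is not transcribed.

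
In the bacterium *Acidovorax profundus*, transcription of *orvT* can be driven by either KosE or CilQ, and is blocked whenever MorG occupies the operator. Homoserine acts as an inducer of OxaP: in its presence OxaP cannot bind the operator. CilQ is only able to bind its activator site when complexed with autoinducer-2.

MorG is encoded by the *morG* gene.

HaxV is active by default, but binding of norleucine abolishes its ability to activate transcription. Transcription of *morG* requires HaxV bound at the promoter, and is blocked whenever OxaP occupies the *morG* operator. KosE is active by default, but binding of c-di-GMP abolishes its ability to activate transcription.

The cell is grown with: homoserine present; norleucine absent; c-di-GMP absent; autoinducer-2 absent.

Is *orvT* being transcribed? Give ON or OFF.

Norleucine is absent, so HaxV is active.
Homoserine is present, so OxaP is inactive.
No repressor is bound and HaxV is active, so *morG* is transcribed.
So MorG is produced and active.
c-di-GMP is absent, so KosE is active.
Autoinducer-2 is absent, so CilQ is inactive.
With repressor MorG bound, *orvT* is not transcribed.

OFF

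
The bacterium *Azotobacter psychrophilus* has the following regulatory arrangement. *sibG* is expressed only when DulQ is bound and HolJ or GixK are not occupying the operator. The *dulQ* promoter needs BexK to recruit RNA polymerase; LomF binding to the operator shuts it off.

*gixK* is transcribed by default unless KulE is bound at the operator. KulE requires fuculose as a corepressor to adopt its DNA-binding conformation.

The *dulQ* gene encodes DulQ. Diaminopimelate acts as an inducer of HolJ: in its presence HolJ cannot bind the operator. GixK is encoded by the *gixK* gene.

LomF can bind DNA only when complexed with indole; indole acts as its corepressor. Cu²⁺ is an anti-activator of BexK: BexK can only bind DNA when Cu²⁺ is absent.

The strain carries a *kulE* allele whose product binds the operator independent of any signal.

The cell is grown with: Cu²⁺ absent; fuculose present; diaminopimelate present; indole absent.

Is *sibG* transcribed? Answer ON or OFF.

Diaminopimelate is present, so HolJ is inactive.
KulE is constitutively active in this strain.
With repressor KulE bound, *gixK* is not transcribed.
So GixK is not produced.
Indole is absent, so LomF is inactive.
Cu²⁺ is absent, so BexK is active.
No repressor is bound and BexK is active, so *dulQ* is transcribed.
So DulQ is produced and active.
No repressor is bound and DulQ is active, so *sibG* is transcribed.

ON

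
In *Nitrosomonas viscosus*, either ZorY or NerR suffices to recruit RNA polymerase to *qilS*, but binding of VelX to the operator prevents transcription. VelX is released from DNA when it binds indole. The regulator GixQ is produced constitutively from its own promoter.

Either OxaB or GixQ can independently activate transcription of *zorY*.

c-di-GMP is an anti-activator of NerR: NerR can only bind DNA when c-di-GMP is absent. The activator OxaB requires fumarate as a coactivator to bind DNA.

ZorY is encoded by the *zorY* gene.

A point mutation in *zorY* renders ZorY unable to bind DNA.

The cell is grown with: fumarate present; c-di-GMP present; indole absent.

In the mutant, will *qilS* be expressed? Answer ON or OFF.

OFF

ZorY is non-functional in this strain, so it has no effect.
c-di-GMP is present, so NerR is inactive.
Indole is absent, so VelX is active.
With repressor VelX bound, *qilS* is not transcribed.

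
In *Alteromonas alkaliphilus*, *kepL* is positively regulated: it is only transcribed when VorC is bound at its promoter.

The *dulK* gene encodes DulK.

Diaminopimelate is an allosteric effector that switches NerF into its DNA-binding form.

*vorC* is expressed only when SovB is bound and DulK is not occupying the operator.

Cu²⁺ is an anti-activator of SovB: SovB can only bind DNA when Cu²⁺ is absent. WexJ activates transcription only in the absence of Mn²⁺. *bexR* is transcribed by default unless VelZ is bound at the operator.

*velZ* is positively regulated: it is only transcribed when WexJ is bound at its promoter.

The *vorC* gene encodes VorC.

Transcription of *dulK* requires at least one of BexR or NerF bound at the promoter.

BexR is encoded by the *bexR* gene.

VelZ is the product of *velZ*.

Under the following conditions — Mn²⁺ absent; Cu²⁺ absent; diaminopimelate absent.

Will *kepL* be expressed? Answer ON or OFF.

Mn²⁺ is absent, so WexJ is active.
No repressor is bound and WexJ is active, so *velZ* is transcribed.
So VelZ is produced and active.
With repressor VelZ bound, *bexR* is not transcribed.
So BexR is not produced.
Diaminopimelate is absent, so NerF is inactive.
No activator is available at the *dulK* promoter, so *dulK* is not transcribed.
So DulK is not produced.
Cu²⁺ is absent, so SovB is active.
No repressor is bound and SovB is active, so *vorC* is transcribed.
So VorC is produced and active.
No repressor is bound and VorC is active, so *kepL* is transcribed.

ON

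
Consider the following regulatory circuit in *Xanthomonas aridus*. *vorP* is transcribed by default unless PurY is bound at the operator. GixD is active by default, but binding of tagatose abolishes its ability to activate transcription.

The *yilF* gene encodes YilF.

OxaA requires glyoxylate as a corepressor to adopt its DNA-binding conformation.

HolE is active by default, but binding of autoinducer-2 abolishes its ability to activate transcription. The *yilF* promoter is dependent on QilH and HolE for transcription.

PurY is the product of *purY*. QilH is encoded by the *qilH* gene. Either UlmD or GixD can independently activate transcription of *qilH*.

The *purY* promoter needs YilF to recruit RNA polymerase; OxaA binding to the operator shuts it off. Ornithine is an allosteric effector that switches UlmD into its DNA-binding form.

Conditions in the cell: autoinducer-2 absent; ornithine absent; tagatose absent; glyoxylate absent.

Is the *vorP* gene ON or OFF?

Ornithine is absent, so UlmD is inactive.
Tagatose is absent, so GixD is active.
Activator GixD is present, so *qilH* is transcribed.
So QilH is produced and active.
Autoinducer-2 is absent, so HolE is active.
No repressor is bound and QilH and HolE are active, so *yilF* is transcribed.
So YilF is produced and active.
Glyoxylate is absent, so OxaA is inactive.
No repressor is bound and YilF is active, so *purY* is transcribed.
So PurY is produced and active.
With repressor PurY bound, *vorP* is not transcribed.

OFF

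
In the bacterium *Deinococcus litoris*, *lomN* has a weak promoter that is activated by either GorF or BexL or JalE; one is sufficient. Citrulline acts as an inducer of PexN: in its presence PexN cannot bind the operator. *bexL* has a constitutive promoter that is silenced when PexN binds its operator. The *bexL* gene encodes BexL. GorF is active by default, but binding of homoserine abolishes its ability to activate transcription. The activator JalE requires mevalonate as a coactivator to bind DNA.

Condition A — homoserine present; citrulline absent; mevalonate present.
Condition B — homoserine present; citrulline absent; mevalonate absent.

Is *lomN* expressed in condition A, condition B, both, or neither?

Condition A:
Homoserine is present, so GorF is inactive.
Citrulline is absent, so PexN is active.
With repressor PexN bound, *bexL* is not transcribed.
So BexL is not produced.
Mevalonate is present, so JalE is active.
Activator JalE is present, so *lomN* is transcribed.
→ *lomN* is ON in A.
Condition B:
Homoserine is present, so GorF is inactive.
Citrulline is absent, so PexN is active.
With repressor PexN bound, *bexL* is not transcribed.
So BexL is not produced.
Mevalonate is absent, so JalE is inactive.
No activator is available at the *lomN* promoter, so *lomN* is not transcribed.
→ *lomN* is OFF in B.

A only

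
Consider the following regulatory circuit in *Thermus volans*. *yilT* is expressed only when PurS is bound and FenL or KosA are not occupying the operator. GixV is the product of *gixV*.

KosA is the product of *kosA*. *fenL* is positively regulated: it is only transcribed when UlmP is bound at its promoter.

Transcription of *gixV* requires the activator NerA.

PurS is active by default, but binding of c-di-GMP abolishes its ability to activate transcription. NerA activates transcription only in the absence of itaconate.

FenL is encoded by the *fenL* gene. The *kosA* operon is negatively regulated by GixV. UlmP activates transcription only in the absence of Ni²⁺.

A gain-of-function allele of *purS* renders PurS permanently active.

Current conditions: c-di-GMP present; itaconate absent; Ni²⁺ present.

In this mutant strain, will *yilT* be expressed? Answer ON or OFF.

PurS is constitutively active in this strain.
Ni²⁺ is present, so UlmP is inactive.
Required activator UlmP is absent, so *fenL* is not transcribed.
So FenL is not produced.
Itaconate is absent, so NerA is active.
No repressor is bound and NerA is active, so *gixV* is transcribed.
So GixV is produced and active.
With repressor GixV bound, *kosA* is not transcribed.
So KosA is not produced.
No repressor is bound and PurS is active, so *yilT* is transcribed.

ON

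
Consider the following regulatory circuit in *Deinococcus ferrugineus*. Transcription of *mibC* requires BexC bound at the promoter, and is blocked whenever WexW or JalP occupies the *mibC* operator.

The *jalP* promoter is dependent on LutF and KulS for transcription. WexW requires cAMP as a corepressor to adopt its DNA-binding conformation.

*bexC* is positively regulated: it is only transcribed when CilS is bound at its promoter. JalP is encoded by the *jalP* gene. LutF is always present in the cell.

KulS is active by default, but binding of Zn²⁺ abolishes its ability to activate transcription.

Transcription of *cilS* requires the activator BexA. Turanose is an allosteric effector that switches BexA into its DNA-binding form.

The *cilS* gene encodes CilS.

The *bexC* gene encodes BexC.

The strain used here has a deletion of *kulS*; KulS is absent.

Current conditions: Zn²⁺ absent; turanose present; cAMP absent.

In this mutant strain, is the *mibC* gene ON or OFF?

cAMP is absent, so WexW is inactive.
LutF is produced constitutively and is active.
KulS is non-functional in this strain, so it has no effect.
Required activator KulS is absent, so *jalP* is not transcribed.
So JalP is not produced.
Turanose is present, so BexA is active.
No repressor is bound and BexA is active, so *cilS* is transcribed.
So CilS is produced and active.
No repressor is bound and CilS is active, so *bexC* is transcribed.
So BexC is produced and active.
No repressor is bound and BexC is active, so *mibC* is transcribed.

ON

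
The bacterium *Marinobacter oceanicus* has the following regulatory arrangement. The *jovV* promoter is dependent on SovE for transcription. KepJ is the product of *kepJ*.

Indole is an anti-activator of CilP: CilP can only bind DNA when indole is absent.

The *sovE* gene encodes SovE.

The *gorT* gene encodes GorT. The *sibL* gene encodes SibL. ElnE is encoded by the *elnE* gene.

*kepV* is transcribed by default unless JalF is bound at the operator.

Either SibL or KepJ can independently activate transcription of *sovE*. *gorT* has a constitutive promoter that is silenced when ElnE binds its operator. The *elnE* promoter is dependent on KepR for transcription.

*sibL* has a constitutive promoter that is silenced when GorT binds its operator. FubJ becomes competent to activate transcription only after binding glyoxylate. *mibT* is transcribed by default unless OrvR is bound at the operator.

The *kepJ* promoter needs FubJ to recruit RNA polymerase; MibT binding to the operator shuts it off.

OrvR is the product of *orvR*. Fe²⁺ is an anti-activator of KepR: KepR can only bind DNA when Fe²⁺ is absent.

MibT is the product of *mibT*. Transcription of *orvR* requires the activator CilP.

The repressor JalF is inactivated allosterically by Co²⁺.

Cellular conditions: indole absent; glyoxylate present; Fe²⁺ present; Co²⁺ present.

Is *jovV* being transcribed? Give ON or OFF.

Fe²⁺ is present, so KepR is inactive.
Required activator KepR is absent, so *elnE* is not transcribed.
So ElnE is not produced.
With no repressor bound, *gorT* is transcribed.
So GorT is produced and active.
With repressor GorT bound, *sibL* is not transcribed.
So SibL is not produced.
Glyoxylate is present, so FubJ is active.
Indole is absent, so CilP is active.
No repressor is bound and CilP is active, so *orvR* is transcribed.
So OrvR is produced and active.
With repressor OrvR bound, *mibT* is not transcribed.
So MibT is not produced.
No repressor is bound and FubJ is active, so *kepJ* is transcribed.
So KepJ is produced and active.
Activator KepJ is present, so *sovE* is transcribed.
So SovE is produced and active.
No repressor is bound and SovE is active, so *jovV* is transcribed.

ON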